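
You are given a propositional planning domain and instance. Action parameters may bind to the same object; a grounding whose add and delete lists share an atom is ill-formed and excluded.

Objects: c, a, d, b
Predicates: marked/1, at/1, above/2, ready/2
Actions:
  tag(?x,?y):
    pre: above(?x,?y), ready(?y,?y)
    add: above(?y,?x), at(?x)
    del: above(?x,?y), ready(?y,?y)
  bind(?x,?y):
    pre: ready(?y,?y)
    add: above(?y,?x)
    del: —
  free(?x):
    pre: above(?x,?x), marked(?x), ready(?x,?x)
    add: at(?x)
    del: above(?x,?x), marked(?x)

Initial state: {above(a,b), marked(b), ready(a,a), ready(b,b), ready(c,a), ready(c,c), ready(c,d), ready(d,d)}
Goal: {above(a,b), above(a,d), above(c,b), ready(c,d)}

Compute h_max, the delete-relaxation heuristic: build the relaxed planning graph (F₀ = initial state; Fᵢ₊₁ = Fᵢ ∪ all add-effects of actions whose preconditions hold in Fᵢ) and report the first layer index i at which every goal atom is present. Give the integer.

1

F0 = init (8 atoms)
F1 = F0 ∪ {above(a,a), above(a,c), above(a,d), above(b,a), above(b,b), above(b,c), above(b,d), above(c,a), above(c,b), above(c,c), above(c,d), above(d,a), above(d,b), above(d,c), above(d,d), at(a)}  (24 atoms)
goal ⊆ F1  ⇒  h_max = 1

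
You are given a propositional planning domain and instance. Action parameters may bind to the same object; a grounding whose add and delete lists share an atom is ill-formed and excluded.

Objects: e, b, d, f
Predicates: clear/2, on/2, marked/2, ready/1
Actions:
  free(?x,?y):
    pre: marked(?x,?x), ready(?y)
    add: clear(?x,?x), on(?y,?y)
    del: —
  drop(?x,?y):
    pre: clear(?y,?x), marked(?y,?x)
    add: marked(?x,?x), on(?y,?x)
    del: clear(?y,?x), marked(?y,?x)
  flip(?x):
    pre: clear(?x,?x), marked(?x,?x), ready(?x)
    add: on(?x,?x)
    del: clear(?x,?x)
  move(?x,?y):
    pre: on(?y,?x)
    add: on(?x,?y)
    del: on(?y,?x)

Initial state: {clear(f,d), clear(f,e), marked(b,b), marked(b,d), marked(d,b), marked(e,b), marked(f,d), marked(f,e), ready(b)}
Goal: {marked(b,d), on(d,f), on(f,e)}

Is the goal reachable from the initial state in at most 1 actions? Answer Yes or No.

No

1. drop(e,f)  →  {clear(f,d), marked(b,b), marked(b,d), marked(d,b), marked(e,b), marked(e,e), marked(f,d), on(f,e), ready(b)}
2. drop(d,f)  →  {marked(b,b), marked(b,d), marked(d,b), marked(d,d), marked(e,b), marked(e,e), on(f,d), on(f,e), ready(b)}
3. move(d,f)  →  {marked(b,b), marked(b,d), marked(d,b), marked(d,d), marked(e,b), marked(e,e), on(d,f), on(f,e), ready(b)}
optimal plan length = 3; 3 > 1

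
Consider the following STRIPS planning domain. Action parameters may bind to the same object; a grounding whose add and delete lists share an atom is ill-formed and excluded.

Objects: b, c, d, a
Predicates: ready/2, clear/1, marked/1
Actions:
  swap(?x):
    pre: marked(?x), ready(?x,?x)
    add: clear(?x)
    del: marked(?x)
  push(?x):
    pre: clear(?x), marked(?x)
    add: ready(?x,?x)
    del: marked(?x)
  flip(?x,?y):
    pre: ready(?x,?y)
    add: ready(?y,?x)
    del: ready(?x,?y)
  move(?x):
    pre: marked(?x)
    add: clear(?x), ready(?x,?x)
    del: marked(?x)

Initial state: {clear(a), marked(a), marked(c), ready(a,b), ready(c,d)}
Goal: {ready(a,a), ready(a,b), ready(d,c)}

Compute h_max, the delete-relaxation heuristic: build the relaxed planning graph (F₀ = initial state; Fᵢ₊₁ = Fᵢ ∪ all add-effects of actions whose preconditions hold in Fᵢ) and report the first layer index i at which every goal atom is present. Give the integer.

1

F0 = init (5 atoms)
F1 = F0 ∪ {clear(c), ready(a,a), ready(b,a), ready(c,c), ready(d,c)}  (10 atoms)
goal ⊆ F1  ⇒  h_max = 1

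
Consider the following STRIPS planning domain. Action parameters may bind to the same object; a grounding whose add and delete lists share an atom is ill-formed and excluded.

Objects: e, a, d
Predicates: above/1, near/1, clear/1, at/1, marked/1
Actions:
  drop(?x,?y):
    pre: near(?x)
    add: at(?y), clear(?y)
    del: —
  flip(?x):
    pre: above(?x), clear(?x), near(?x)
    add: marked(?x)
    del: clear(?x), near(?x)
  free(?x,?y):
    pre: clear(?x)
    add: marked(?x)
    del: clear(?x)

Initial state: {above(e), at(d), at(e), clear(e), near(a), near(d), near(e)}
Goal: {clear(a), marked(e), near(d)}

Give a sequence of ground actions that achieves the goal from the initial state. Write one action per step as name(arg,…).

1. drop(e,a)  →  {above(e), at(a), at(d), at(e), clear(a), clear(e), near(a), near(d), near(e)}
2. flip(e)  →  {above(e), at(a), at(d), at(e), clear(a), marked(e), near(a), near(d)}

drop(e,a); flip(e)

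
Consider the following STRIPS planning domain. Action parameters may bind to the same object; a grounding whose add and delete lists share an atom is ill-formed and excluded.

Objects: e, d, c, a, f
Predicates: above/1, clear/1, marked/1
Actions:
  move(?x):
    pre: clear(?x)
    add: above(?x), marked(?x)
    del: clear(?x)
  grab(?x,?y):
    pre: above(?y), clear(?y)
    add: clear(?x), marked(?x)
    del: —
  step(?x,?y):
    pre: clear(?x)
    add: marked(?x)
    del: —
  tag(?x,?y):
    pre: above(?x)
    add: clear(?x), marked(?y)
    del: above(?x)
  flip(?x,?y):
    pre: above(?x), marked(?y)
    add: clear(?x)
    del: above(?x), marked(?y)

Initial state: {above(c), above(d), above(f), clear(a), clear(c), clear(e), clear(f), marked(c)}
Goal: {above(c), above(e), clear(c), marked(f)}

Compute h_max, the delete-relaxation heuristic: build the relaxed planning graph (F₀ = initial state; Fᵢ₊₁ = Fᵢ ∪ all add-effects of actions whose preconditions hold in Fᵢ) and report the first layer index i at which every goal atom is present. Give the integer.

1

F0 = init (8 atoms)
F1 = F0 ∪ {above(a), above(e), clear(d), marked(a), marked(d), marked(e), marked(f)}  (15 atoms)
goal ⊆ F1  ⇒  h_max = 1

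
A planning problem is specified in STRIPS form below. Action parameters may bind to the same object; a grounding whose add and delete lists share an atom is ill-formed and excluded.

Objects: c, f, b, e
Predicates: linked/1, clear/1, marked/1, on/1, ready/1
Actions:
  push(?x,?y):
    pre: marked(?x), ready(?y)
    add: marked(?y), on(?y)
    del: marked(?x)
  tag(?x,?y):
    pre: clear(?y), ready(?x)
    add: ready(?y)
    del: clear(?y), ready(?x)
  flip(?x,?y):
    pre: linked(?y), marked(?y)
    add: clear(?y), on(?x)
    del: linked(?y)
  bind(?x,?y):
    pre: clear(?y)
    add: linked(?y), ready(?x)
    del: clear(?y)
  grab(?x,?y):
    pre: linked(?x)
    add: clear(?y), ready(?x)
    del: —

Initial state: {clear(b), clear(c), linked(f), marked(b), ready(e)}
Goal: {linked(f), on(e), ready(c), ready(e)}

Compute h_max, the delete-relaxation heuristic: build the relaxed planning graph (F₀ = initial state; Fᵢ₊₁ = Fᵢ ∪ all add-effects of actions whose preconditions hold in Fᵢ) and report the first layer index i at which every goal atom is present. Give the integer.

F0 = init (5 atoms)
F1 = F0 ∪ {clear(e), clear(f), linked(b), linked(c), marked(e), on(e), ready(b), ready(c), ready(f)}  (14 atoms)
goal ⊆ F1  ⇒  h_max = 1

1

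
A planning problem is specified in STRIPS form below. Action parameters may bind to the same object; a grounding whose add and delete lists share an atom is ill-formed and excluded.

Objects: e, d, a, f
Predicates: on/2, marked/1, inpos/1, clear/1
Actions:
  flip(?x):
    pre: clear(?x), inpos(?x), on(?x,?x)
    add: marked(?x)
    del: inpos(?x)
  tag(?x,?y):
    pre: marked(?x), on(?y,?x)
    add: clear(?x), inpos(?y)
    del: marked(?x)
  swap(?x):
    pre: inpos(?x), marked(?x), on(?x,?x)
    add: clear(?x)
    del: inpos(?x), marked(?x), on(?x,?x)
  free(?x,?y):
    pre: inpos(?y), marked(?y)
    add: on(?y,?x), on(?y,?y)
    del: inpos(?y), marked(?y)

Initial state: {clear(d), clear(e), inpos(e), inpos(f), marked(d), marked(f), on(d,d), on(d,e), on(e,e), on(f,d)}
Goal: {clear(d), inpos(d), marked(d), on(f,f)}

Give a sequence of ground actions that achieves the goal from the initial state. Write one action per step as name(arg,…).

1. flip(e)  →  {clear(d), clear(e), inpos(f), marked(d), marked(e), marked(f), on(d,d), on(d,e), on(e,e), on(f,d)}
2. tag(e,d)  →  {clear(d), clear(e), inpos(d), inpos(f), marked(d), marked(f), on(d,d), on(d,e), on(e,e), on(f,d)}
3. free(e,f)  →  {clear(d), clear(e), inpos(d), marked(d), on(d,d), on(d,e), on(e,e), on(f,d), on(f,e), on(f,f)}

flip(e); tag(e,d); free(e,f)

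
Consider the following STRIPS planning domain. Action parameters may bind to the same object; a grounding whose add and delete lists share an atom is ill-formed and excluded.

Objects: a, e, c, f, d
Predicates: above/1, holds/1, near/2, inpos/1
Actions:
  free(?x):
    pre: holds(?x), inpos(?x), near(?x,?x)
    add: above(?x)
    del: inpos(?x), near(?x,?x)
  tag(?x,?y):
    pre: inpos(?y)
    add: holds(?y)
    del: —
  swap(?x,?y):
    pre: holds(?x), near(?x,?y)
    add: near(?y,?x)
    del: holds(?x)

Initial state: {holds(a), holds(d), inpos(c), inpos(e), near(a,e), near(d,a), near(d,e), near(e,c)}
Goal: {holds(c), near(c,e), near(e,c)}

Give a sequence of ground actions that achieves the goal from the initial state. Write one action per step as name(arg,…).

1. tag(a,e)  →  {holds(a), holds(d), holds(e), inpos(c), inpos(e), near(a,e), near(d,a), near(d,e), near(e,c)}
2. tag(a,c)  →  {holds(a), holds(c), holds(d), holds(e), inpos(c), inpos(e), near(a,e), near(d,a), near(d,e), near(e,c)}
3. swap(e,c)  →  {holds(a), holds(c), holds(d), inpos(c), inpos(e), near(a,e), near(c,e), near(d,a), near(d,e), near(e,c)}

tag(a,e); tag(a,c); swap(e,c)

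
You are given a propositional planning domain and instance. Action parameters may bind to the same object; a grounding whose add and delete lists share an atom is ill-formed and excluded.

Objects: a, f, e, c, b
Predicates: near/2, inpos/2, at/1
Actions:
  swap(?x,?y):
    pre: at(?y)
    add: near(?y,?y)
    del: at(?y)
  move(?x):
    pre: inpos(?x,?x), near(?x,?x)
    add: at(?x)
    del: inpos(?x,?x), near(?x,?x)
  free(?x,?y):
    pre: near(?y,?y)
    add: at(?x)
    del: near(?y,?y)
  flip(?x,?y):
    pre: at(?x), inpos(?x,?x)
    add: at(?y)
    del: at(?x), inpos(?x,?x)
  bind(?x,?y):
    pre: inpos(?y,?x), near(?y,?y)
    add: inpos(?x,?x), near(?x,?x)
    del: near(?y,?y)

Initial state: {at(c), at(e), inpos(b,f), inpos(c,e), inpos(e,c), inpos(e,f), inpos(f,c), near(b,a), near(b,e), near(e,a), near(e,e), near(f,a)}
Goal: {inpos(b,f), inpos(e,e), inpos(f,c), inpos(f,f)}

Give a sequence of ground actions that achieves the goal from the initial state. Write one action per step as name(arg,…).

1. swap(a,c)  →  {at(e), inpos(b,f), inpos(c,e), inpos(e,c), inpos(e,f), inpos(f,c), near(b,a), near(b,e), near(c,c), near(e,a), near(e,e), near(f,a)}
2. bind(f,e)  →  {at(e), inpos(b,f), inpos(c,e), inpos(e,c), inpos(e,f), inpos(f,c), inpos(f,f), near(b,a), near(b,e), near(c,c), near(e,a), near(f,a), near(f,f)}
3. bind(e,c)  →  {at(e), inpos(b,f), inpos(c,e), inpos(e,c), inpos(e,e), inpos(e,f), inpos(f,c), inpos(f,f), near(b,a), near(b,e), near(e,a), near(e,e), near(f,a), near(f,f)}

swap(a,c); bind(f,e); bind(e,c)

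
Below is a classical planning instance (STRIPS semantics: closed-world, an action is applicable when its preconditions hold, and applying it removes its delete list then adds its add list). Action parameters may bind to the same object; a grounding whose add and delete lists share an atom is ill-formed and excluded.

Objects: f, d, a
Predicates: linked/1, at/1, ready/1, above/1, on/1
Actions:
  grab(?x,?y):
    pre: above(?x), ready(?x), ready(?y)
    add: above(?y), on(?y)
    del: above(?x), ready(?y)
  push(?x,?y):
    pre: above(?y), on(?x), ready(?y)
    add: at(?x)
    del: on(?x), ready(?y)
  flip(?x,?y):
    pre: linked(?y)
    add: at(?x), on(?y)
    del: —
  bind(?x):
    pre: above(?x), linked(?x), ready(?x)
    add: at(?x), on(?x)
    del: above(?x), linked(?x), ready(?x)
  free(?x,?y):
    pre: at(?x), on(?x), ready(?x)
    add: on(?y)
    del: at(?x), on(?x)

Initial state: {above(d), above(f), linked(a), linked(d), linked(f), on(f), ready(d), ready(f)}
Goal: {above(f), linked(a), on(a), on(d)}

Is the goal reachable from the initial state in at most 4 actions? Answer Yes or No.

Yes

1. flip(f,d)  →  {above(d), above(f), at(f), linked(a), linked(d), linked(f), on(d), on(f), ready(d), ready(f)}
2. flip(f,a)  →  {above(d), above(f), at(f), linked(a), linked(d), linked(f), on(a), on(d), on(f), ready(d), ready(f)}
optimal plan length = 2; 2 ≤ 4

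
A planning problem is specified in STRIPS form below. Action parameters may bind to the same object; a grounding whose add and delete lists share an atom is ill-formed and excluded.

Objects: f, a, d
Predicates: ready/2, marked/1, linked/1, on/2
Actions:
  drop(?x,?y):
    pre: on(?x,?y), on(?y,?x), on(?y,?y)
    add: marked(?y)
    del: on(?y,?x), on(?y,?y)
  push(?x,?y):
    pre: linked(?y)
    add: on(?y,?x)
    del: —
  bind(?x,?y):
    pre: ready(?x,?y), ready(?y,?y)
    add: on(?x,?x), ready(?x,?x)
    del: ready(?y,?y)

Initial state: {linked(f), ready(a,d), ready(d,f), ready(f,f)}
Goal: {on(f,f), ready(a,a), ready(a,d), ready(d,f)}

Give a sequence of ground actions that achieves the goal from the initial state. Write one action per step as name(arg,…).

1. push(f,f)  →  {linked(f), on(f,f), ready(a,d), ready(d,f), ready(f,f)}
2. bind(d,f)  →  {linked(f), on(d,d), on(f,f), ready(a,d), ready(d,d), ready(d,f)}
3. bind(a,d)  →  {linked(f), on(a,a), on(d,d), on(f,f), ready(a,a), ready(a,d), ready(d,f)}

push(f,f); bind(d,f); bind(a,d)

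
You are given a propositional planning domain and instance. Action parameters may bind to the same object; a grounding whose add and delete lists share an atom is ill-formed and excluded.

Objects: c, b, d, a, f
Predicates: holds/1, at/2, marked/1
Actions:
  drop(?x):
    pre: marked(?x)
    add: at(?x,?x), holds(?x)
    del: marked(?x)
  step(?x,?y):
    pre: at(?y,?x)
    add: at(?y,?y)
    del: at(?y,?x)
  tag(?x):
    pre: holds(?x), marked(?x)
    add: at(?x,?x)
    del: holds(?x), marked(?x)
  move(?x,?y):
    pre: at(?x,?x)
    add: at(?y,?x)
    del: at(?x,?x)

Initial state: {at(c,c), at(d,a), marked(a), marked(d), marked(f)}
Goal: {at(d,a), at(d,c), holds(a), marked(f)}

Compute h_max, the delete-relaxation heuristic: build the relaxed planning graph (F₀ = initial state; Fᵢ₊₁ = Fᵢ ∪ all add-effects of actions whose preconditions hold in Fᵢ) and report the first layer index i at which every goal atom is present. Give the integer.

1

F0 = init (5 atoms)
F1 = F0 ∪ {at(a,a), at(a,c), at(b,c), at(d,c), at(d,d), at(f,c), at(f,f), holds(a), holds(d), holds(f)}  (15 atoms)
goal ⊆ F1  ⇒  h_max = 1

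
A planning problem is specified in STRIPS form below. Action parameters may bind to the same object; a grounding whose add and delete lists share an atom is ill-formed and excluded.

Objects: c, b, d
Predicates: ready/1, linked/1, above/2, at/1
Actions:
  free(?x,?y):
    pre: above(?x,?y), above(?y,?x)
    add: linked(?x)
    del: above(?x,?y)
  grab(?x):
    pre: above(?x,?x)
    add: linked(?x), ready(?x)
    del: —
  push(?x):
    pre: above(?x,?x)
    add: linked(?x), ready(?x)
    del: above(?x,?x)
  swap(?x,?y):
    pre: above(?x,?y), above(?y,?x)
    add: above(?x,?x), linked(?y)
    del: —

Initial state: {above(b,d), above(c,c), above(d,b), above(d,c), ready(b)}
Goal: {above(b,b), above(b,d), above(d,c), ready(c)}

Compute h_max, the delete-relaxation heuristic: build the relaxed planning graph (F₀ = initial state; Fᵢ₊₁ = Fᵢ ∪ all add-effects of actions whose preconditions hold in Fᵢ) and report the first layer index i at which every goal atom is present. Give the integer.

F0 = init (5 atoms)
F1 = F0 ∪ {above(b,b), above(d,d), linked(b), linked(c), linked(d), ready(c)}  (11 atoms)
goal ⊆ F1  ⇒  h_max = 1

1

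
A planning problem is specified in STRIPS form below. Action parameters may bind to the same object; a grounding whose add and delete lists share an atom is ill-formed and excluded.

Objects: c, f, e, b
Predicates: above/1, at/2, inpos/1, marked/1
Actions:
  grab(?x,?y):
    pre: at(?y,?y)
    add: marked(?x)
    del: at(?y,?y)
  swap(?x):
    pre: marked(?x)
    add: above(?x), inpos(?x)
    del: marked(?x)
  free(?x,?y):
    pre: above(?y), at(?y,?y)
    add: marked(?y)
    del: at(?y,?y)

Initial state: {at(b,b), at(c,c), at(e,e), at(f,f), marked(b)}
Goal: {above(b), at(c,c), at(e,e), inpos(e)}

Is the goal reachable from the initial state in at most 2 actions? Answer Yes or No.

1. grab(e,f)  →  {at(b,b), at(c,c), at(e,e), marked(b), marked(e)}
2. swap(e)  →  {above(e), at(b,b), at(c,c), at(e,e), inpos(e), marked(b)}
3. swap(b)  →  {above(b), above(e), at(b,b), at(c,c), at(e,e), inpos(b), inpos(e)}
optimal plan length = 3; 3 > 2

No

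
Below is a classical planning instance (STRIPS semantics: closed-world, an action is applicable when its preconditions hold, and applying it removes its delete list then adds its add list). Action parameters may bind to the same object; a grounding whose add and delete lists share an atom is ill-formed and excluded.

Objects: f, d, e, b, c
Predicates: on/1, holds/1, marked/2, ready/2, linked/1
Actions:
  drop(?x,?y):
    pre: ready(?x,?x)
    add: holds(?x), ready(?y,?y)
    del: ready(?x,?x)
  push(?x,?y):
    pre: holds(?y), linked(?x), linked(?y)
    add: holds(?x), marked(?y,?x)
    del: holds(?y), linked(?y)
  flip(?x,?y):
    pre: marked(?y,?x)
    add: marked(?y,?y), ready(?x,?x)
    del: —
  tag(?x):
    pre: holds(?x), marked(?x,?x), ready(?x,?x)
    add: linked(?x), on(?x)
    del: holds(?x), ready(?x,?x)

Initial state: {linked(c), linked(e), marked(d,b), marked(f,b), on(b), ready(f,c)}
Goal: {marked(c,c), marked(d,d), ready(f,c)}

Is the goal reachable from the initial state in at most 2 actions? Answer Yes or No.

1. flip(b,d)  →  {linked(c), linked(e), marked(d,b), marked(d,d), marked(f,b), on(b), ready(b,b), ready(f,c)}
2. drop(b,c)  →  {holds(b), linked(c), linked(e), marked(d,b), marked(d,d), marked(f,b), on(b), ready(c,c), ready(f,c)}
3. drop(c,f)  →  {holds(b), holds(c), linked(c), linked(e), marked(d,b), marked(d,d), marked(f,b), on(b), ready(f,c), ready(f,f)}
4. push(e,c)  →  {holds(b), holds(e), linked(e), marked(c,e), marked(d,b), marked(d,d), marked(f,b), on(b), ready(f,c), ready(f,f)}
5. flip(e,c)  →  {holds(b), holds(e), linked(e), marked(c,c), marked(c,e), marked(d,b), marked(d,d), marked(f,b), on(b), ready(e,e), ready(f,c), ready(f,f)}
optimal plan length = 5; 5 > 2

No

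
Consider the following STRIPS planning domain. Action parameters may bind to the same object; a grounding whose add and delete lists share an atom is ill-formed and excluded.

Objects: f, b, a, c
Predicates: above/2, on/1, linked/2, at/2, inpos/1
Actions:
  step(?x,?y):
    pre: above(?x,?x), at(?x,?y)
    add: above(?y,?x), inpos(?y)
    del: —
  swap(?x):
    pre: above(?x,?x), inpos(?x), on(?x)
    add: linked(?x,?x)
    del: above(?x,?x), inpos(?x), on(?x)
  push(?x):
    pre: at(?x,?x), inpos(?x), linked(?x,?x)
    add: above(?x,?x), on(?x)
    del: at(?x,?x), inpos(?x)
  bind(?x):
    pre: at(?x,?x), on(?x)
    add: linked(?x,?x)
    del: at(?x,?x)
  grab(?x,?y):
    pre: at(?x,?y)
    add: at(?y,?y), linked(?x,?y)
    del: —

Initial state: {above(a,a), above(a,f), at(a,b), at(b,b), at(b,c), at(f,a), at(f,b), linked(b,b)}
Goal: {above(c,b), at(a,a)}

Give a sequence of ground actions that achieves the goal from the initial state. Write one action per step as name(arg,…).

step(a,b); push(b); step(b,c); grab(f,a)

1. step(a,b)  →  {above(a,a), above(a,f), above(b,a), at(a,b), at(b,b), at(b,c), at(f,a), at(f,b), inpos(b), linked(b,b)}
2. push(b)  →  {above(a,a), above(a,f), above(b,a), above(b,b), at(a,b), at(b,c), at(f,a), at(f,b), linked(b,b), on(b)}
3. step(b,c)  →  {above(a,a), above(a,f), above(b,a), above(b,b), above(c,b), at(a,b), at(b,c), at(f,a), at(f,b), inpos(c), linked(b,b), on(b)}
4. grab(f,a)  →  {above(a,a), above(a,f), above(b,a), above(b,b), above(c,b), at(a,a), at(a,b), at(b,c), at(f,a), at(f,b), inpos(c), linked(b,b), linked(f,a), on(b)}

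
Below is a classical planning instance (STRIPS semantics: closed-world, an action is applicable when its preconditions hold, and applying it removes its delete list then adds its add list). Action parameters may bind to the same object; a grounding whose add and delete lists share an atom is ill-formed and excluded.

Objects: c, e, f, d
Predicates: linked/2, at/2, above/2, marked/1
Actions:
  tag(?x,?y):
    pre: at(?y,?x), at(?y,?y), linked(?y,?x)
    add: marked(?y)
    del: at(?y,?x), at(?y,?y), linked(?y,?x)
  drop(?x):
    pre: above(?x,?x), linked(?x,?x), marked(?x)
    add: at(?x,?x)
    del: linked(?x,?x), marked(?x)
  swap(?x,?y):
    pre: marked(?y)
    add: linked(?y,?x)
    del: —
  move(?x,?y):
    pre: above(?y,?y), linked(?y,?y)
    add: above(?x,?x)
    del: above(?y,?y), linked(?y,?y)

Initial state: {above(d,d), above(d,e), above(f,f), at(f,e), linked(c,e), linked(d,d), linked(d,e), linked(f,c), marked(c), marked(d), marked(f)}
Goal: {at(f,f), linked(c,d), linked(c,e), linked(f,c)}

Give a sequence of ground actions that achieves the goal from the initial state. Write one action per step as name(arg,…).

swap(f,f); drop(f); swap(d,c)

1. swap(f,f)  →  {above(d,d), above(d,e), above(f,f), at(f,e), linked(c,e), linked(d,d), linked(d,e), linked(f,c), linked(f,f), marked(c), marked(d), marked(f)}
2. drop(f)  →  {above(d,d), above(d,e), above(f,f), at(f,e), at(f,f), linked(c,e), linked(d,d), linked(d,e), linked(f,c), marked(c), marked(d)}
3. swap(d,c)  →  {above(d,d), above(d,e), above(f,f), at(f,e), at(f,f), linked(c,d), linked(c,e), linked(d,d), linked(d,e), linked(f,c), marked(c), marked(d)}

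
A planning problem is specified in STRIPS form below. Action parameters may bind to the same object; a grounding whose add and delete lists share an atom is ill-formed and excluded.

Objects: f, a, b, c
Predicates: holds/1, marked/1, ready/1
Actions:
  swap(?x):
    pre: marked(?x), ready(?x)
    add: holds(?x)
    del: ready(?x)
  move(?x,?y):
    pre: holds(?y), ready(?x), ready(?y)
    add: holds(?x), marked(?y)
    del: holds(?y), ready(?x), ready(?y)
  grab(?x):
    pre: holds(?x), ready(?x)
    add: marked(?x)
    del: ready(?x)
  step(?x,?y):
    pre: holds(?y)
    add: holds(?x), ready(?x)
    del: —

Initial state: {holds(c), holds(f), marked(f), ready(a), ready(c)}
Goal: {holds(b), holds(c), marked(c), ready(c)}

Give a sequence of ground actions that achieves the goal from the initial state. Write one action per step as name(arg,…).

1. move(a,c)  →  {holds(a), holds(f), marked(c), marked(f)}
2. step(b,f)  →  {holds(a), holds(b), holds(f), marked(c), marked(f), ready(b)}
3. step(c,f)  →  {holds(a), holds(b), holds(c), holds(f), marked(c), marked(f), ready(b), ready(c)}

move(a,c); step(b,f); step(c,f)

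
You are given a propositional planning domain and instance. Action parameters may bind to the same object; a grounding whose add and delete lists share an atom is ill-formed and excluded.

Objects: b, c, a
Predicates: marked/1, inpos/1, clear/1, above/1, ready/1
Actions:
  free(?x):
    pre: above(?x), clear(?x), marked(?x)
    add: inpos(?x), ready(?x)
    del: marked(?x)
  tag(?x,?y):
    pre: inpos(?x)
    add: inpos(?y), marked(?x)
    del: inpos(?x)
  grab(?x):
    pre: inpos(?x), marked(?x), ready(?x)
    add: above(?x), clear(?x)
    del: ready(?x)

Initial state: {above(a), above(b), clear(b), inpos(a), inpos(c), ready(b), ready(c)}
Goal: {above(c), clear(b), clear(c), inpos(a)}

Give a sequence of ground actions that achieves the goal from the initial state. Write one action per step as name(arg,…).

tag(c,b); tag(b,c); grab(c)

1. tag(c,b)  →  {above(a), above(b), clear(b), inpos(a), inpos(b), marked(c), ready(b), ready(c)}
2. tag(b,c)  →  {above(a), above(b), clear(b), inpos(a), inpos(c), marked(b), marked(c), ready(b), ready(c)}
3. grab(c)  →  {above(a), above(b), above(c), clear(b), clear(c), inpos(a), inpos(c), marked(b), marked(c), ready(b)}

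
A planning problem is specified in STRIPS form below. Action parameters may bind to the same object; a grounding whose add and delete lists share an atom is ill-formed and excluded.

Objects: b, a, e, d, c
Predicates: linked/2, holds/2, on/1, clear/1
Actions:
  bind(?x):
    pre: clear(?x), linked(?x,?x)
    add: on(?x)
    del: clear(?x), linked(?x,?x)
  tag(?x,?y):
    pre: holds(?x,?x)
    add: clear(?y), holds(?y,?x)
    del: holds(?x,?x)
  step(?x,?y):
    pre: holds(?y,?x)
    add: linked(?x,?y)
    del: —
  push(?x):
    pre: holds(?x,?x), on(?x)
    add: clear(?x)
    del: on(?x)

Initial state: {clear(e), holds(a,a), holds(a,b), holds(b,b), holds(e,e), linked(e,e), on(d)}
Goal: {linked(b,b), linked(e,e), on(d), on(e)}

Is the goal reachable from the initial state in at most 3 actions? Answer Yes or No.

1. bind(e)  →  {holds(a,a), holds(a,b), holds(b,b), holds(e,e), on(d), on(e)}
2. step(b,b)  →  {holds(a,a), holds(a,b), holds(b,b), holds(e,e), linked(b,b), on(d), on(e)}
3. step(e,e)  →  {holds(a,a), holds(a,b), holds(b,b), holds(e,e), linked(b,b), linked(e,e), on(d), on(e)}
optimal plan length = 3; 3 ≤ 3

Yes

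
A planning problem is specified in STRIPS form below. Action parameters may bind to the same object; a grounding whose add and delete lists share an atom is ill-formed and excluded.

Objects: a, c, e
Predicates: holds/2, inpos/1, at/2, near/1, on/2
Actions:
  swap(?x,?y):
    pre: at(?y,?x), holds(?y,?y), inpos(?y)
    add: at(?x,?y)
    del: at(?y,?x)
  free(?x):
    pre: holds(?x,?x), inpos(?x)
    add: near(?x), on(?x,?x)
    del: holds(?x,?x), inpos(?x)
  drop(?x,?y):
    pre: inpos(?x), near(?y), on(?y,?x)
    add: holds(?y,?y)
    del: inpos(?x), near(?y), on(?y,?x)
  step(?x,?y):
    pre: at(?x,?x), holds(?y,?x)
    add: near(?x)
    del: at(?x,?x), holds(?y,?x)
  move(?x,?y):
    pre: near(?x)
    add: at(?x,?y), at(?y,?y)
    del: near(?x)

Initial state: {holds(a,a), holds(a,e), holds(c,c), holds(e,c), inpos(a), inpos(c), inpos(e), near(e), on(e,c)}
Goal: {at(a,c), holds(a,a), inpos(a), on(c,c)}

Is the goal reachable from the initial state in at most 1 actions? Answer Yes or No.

No

1. move(e,c)  →  {at(c,c), at(e,c), holds(a,a), holds(a,e), holds(c,c), holds(e,c), inpos(a), inpos(c), inpos(e), on(e,c)}
2. step(c,e)  →  {at(e,c), holds(a,a), holds(a,e), holds(c,c), inpos(a), inpos(c), inpos(e), near(c), on(e,c)}
3. move(c,a)  →  {at(a,a), at(c,a), at(e,c), holds(a,a), holds(a,e), holds(c,c), inpos(a), inpos(c), inpos(e), on(e,c)}
4. swap(a,c)  →  {at(a,a), at(a,c), at(e,c), holds(a,a), holds(a,e), holds(c,c), inpos(a), inpos(c), inpos(e), on(e,c)}
5. free(c)  →  {at(a,a), at(a,c), at(e,c), holds(a,a), holds(a,e), inpos(a), inpos(e), near(c), on(c,c), on(e,c)}
optimal plan length = 5; 5 > 1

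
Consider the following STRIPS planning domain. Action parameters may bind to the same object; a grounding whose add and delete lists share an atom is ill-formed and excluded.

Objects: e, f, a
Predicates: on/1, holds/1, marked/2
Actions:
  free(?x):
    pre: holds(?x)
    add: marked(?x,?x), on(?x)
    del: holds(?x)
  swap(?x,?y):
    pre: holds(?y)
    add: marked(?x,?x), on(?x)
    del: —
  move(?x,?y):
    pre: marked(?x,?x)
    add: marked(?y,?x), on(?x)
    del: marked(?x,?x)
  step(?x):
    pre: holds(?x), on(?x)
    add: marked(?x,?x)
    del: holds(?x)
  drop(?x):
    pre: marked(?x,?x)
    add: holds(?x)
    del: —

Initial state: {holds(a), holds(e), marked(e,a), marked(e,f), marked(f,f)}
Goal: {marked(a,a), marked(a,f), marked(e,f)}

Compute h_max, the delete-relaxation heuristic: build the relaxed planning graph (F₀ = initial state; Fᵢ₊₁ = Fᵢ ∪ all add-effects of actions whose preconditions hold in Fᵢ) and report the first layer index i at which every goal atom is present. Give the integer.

1

F0 = init (5 atoms)
F1 = F0 ∪ {holds(f), marked(a,a), marked(a,f), marked(e,e), on(a), on(e), on(f)}  (12 atoms)
goal ⊆ F1  ⇒  h_max = 1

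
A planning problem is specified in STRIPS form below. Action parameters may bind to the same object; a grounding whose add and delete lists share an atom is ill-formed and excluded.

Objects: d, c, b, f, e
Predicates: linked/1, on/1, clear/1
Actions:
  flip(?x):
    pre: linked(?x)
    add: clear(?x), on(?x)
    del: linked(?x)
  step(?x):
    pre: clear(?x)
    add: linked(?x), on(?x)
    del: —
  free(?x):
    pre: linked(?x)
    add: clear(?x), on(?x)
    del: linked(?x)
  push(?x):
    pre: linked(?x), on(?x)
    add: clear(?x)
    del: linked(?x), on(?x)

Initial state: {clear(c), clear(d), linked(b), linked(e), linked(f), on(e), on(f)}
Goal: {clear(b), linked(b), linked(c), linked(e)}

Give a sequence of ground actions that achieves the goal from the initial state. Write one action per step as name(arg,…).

1. flip(b)  →  {clear(b), clear(c), clear(d), linked(e), linked(f), on(b), on(e), on(f)}
2. step(c)  →  {clear(b), clear(c), clear(d), linked(c), linked(e), linked(f), on(b), on(c), on(e), on(f)}
3. step(b)  →  {clear(b), clear(c), clear(d), linked(b), linked(c), linked(e), linked(f), on(b), on(c), on(e), on(f)}

flip(b); step(c); step(b)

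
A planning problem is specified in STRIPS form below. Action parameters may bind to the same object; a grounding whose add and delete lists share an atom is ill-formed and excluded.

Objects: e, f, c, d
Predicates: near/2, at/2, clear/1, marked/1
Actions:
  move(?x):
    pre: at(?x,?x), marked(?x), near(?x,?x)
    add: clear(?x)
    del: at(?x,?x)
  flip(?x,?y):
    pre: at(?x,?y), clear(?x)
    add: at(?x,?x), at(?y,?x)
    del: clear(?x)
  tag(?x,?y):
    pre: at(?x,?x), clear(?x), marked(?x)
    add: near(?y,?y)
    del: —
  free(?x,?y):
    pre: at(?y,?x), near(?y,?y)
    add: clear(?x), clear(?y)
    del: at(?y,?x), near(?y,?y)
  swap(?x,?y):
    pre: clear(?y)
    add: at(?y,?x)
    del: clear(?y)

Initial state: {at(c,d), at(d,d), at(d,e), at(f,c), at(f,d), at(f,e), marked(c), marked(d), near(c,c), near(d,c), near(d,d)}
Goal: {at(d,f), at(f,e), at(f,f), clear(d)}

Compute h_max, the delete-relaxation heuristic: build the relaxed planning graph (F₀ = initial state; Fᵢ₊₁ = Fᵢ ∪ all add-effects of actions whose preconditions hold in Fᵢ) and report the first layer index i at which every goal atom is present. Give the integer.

4

F0 = init (11 atoms)
F1 = F0 ∪ {clear(c), clear(d), clear(e)}  (14 atoms)
F2 = F1 ∪ {at(c,c), at(c,e), at(c,f), at(d,c), at(d,f), at(e,c), at(e,d), at(e,e), at(e,f), near(e,e), near(f,f)}  (25 atoms)
F3 = F2 ∪ {clear(f)}  (26 atoms)
F4 = F3 ∪ {at(f,f)}  (27 atoms)
goal ⊆ F4  ⇒  h_max = 4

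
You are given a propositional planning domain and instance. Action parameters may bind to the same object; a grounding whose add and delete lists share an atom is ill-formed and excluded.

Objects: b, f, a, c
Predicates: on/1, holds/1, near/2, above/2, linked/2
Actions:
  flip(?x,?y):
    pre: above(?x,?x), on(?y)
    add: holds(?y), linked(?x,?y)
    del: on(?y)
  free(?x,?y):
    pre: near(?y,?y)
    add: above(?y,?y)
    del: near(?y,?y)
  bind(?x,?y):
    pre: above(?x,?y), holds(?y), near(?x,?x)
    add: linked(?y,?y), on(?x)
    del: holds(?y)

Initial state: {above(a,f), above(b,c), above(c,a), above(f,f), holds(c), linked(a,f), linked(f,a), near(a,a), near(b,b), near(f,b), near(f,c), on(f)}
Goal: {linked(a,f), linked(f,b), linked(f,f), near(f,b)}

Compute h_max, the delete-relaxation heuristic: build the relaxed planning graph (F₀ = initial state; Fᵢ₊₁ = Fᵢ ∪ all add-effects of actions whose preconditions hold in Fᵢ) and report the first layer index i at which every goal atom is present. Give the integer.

F0 = init (12 atoms)
F1 = F0 ∪ {above(a,a), above(b,b), holds(f), linked(c,c), linked(f,f), on(b)}  (18 atoms)
F2 = F1 ∪ {holds(b), linked(a,b), linked(b,b), linked(b,f), linked(f,b), on(a)}  (24 atoms)
goal ⊆ F2  ⇒  h_max = 2

2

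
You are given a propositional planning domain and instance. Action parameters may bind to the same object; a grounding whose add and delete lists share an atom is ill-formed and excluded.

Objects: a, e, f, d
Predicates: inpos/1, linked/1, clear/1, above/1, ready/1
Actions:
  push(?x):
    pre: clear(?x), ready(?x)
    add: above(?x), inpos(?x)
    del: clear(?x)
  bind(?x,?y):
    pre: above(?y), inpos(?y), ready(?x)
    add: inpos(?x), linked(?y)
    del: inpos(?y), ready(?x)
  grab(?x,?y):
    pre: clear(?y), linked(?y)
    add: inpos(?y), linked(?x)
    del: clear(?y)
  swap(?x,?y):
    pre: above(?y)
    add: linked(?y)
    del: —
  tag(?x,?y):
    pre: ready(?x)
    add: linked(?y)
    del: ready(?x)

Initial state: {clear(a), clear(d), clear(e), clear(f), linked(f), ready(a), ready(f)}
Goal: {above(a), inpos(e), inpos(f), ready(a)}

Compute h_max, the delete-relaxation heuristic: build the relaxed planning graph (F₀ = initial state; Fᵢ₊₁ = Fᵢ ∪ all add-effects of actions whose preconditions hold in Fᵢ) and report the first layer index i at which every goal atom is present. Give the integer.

F0 = init (7 atoms)
F1 = F0 ∪ {above(a), above(f), inpos(a), inpos(f), linked(a), linked(d), linked(e)}  (14 atoms)
F2 = F1 ∪ {inpos(d), inpos(e)}  (16 atoms)
goal ⊆ F2  ⇒  h_max = 2

2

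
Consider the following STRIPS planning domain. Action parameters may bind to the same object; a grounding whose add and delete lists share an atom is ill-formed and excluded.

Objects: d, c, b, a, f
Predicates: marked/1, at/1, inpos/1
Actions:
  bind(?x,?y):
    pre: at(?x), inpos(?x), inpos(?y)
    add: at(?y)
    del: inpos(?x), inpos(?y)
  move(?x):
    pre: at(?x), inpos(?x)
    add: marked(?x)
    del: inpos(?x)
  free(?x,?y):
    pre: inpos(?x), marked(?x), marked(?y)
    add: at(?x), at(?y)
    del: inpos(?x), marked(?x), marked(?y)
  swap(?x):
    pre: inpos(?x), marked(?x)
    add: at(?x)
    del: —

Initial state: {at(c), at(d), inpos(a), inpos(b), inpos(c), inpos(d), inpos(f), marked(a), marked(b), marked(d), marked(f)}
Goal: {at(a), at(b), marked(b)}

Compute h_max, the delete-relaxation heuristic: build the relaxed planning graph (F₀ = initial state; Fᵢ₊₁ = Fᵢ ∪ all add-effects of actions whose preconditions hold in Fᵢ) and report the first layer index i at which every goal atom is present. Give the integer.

F0 = init (11 atoms)
F1 = F0 ∪ {at(a), at(b), at(f), marked(c)}  (15 atoms)
goal ⊆ F1  ⇒  h_max = 1

1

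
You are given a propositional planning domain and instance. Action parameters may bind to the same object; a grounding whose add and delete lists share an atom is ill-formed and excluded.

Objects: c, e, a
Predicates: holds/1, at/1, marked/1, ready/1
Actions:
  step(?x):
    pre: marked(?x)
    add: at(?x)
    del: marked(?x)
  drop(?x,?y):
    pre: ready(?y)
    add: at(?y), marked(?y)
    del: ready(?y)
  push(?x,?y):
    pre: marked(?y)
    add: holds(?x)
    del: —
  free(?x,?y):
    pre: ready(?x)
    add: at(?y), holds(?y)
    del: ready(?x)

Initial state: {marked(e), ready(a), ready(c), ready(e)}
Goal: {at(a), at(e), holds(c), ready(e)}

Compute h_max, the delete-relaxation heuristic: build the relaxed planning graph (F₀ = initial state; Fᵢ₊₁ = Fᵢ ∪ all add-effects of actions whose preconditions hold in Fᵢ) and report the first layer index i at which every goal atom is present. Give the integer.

1

F0 = init (4 atoms)
F1 = F0 ∪ {at(a), at(c), at(e), holds(a), holds(c), holds(e), marked(a), marked(c)}  (12 atoms)
goal ⊆ F1  ⇒  h_max = 1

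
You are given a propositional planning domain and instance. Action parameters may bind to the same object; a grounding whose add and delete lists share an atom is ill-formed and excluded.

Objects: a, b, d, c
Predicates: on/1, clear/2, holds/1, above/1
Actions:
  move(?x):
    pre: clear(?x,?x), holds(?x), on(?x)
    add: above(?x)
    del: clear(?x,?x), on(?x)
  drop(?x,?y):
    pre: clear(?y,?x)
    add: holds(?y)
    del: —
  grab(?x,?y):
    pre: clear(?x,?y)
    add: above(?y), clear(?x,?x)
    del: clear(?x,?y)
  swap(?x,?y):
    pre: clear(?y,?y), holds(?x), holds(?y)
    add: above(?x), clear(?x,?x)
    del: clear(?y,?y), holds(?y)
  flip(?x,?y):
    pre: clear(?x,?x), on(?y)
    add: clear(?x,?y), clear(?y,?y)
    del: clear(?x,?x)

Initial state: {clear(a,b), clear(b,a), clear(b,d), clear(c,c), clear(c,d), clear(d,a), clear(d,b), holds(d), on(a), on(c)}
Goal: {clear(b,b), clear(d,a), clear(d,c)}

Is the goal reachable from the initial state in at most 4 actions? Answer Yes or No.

1. grab(b,a)  →  {above(a), clear(a,b), clear(b,b), clear(b,d), clear(c,c), clear(c,d), clear(d,a), clear(d,b), holds(d), on(a), on(c)}
2. grab(d,b)  →  {above(a), above(b), clear(a,b), clear(b,b), clear(b,d), clear(c,c), clear(c,d), clear(d,a), clear(d,d), holds(d), on(a), on(c)}
3. flip(d,c)  →  {above(a), above(b), clear(a,b), clear(b,b), clear(b,d), clear(c,c), clear(c,d), clear(d,a), clear(d,c), holds(d), on(a), on(c)}
optimal plan length = 3; 3 ≤ 4

Yes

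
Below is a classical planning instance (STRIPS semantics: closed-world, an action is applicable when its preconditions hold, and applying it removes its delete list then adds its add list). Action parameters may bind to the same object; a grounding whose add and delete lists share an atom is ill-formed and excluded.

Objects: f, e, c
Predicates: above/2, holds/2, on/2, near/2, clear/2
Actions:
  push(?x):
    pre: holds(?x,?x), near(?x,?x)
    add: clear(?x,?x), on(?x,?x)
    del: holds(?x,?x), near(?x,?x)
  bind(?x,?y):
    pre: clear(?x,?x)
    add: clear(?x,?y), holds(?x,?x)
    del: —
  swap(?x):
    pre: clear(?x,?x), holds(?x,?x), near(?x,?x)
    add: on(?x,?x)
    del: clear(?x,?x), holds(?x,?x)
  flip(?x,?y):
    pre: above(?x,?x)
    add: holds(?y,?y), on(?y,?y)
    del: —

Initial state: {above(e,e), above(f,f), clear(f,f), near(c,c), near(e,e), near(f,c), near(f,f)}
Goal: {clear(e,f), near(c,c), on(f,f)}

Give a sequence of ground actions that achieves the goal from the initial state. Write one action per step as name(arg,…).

1. flip(f,f)  →  {above(e,e), above(f,f), clear(f,f), holds(f,f), near(c,c), near(e,e), near(f,c), near(f,f), on(f,f)}
2. flip(f,e)  →  {above(e,e), above(f,f), clear(f,f), holds(e,e), holds(f,f), near(c,c), near(e,e), near(f,c), near(f,f), on(e,e), on(f,f)}
3. push(e)  →  {above(e,e), above(f,f), clear(e,e), clear(f,f), holds(f,f), near(c,c), near(f,c), near(f,f), on(e,e), on(f,f)}
4. bind(e,f)  →  {above(e,e), above(f,f), clear(e,e), clear(e,f), clear(f,f), holds(e,e), holds(f,f), near(c,c), near(f,c), near(f,f), on(e,e), on(f,f)}

flip(f,f); flip(f,e); push(e); bind(e,f)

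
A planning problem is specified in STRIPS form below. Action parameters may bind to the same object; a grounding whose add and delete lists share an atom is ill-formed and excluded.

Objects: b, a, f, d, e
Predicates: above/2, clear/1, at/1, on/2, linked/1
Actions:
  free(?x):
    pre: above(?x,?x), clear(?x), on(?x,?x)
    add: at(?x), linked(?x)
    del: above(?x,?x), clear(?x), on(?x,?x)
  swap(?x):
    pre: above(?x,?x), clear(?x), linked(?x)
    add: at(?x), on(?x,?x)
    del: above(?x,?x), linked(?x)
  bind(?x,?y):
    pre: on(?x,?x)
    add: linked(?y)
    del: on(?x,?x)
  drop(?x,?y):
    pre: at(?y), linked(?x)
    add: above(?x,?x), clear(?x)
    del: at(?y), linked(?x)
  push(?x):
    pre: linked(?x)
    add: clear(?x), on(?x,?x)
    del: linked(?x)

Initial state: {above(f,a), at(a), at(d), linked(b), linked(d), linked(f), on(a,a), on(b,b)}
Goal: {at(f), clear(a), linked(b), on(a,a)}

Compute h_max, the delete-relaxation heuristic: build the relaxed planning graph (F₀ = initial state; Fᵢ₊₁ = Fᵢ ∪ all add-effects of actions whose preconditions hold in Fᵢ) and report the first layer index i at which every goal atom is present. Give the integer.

2

F0 = init (8 atoms)
F1 = F0 ∪ {above(b,b), above(d,d), above(f,f), clear(b), clear(d), clear(f), linked(a), linked(e), on(d,d), on(f,f)}  (18 atoms)
F2 = F1 ∪ {above(a,a), above(e,e), at(b), at(f), clear(a), clear(e), on(e,e)}  (25 atoms)
goal ⊆ F2  ⇒  h_max = 2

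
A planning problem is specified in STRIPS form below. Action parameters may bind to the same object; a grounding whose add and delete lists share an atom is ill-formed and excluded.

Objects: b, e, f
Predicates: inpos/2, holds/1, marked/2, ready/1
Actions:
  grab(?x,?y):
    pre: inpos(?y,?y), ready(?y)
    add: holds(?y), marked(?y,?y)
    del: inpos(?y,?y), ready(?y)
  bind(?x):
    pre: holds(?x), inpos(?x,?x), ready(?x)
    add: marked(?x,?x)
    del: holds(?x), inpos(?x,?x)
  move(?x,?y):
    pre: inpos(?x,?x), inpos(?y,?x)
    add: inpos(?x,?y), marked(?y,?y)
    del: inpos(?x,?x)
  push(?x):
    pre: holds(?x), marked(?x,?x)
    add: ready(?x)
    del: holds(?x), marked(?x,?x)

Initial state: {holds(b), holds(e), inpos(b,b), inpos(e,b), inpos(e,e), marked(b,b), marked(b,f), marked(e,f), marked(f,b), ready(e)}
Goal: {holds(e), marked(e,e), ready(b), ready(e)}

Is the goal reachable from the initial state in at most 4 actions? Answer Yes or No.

Yes

1. move(b,e)  →  {holds(b), holds(e), inpos(b,e), inpos(e,b), inpos(e,e), marked(b,b), marked(b,f), marked(e,e), marked(e,f), marked(f,b), ready(e)}
2. push(b)  →  {holds(e), inpos(b,e), inpos(e,b), inpos(e,e), marked(b,f), marked(e,e), marked(e,f), marked(f,b), ready(b), ready(e)}
optimal plan length = 2; 2 ≤ 4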